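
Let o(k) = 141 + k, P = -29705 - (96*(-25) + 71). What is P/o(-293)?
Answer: 3422/19 ≈ 180.11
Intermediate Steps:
P = -27376 (P = -29705 - (-2400 + 71) = -29705 - 1*(-2329) = -29705 + 2329 = -27376)
P/o(-293) = -27376/(141 - 293) = -27376/(-152) = -27376*(-1/152) = 3422/19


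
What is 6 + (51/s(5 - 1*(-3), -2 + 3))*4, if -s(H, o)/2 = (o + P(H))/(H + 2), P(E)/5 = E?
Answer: -774/41 ≈ -18.878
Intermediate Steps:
P(E) = 5*E
s(H, o) = -2*(o + 5*H)/(2 + H) (s(H, o) = -2*(o + 5*H)/(H + 2) = -2*(o + 5*H)/(2 + H))
6 + (51/s(5 - 1*(-3), -2 + 3))*4 = 6 + (51/((2*(-(-2 + 3) - 5*(5 - 1*(-3)))/(2 + (5 - 1*(-3))))))*4 = 6 + (51/((2*(-1*1 - 5*(5 + 3))/(2 + (5 + 3)))))*4 = 6 + (51/((2*(-1 - 5*8)/(2 + 8))))*4 = 6 + (51/((2*(-1 - 40)/10)))*4 = 6 + (51/((2*(⅒)*(-41))))*4 = 6 + (51/(-41/5))*4 = 6 + (51*(-5/41))*4 = 6 - 255/41*4 = 6 - 1020/41 = -774/41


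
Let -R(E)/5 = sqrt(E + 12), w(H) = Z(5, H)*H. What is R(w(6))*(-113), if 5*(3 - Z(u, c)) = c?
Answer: 113*sqrt(570) ≈ 2697.8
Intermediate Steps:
Z(u, c) = 3 - c/5
w(H) = H*(3 - H/5) (w(H) = (3 - H/5)*H = H*(3 - H/5))
R(E) = -5*sqrt(12 + E) (R(E) = -5*sqrt(E + 12) = -5*sqrt(12 + E))
R(w(6))*(-113) = -5*sqrt(12 + (1/5)*6*(15 - 1*6))*(-113) = -5*sqrt(12 + (1/5)*6*(15 - 6))*(-113) = -5*sqrt(12 + (1/5)*6*9)*(-113) = -5*sqrt(12 + 54/5)*(-113) = -sqrt(570)*(-113) = 113*sqrt(570)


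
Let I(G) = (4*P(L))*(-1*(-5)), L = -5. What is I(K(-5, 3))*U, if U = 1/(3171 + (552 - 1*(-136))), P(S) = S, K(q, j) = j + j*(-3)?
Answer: -100/3859 ≈ -0.025913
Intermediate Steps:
K(q, j) = -2*j (K(q, j) = j - 3*j = -2*j)
I(G) = -100 (I(G) = (4*(-5))*(-1*(-5)) = -20*5 = -100)
U = 1/3859 (U = 1/(3171 + (552 + 136)) = 1/(3171 + 688) = 1/3859 ≈ 0.00025913)
I(K(-5, 3))*U = -100*1/3859 = -100/3859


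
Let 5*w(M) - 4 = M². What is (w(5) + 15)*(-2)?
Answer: -208/5 ≈ -41.600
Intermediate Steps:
w(M) = ⅘ + M²/5
(w(5) + 15)*(-2) = ((⅘ + (⅕)*5²) + 15)*(-2) = ((⅘ + (⅕)*25) + 15)*(-2) = ((⅘ + 5) + 15)*(-2) = (29/5 + 15)*(-2) = (104/5)*(-2) = -208/5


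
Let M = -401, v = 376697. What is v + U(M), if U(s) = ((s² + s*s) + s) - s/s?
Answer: 697897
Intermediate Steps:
U(s) = -1 + s + 2*s² (U(s) = ((s² + s²) + s) - 1*1 = (2*s² + s) - 1 = (s + 2*s²) - 1 = -1 + s + 2*s²)
v + U(M) = 376697 + (-1 - 401 + 2*(-401)²) = 376697 + (-1 - 401 + 2*160801) = 376697 + (-1 - 401 + 321602) = 376697 + 321200 = 697897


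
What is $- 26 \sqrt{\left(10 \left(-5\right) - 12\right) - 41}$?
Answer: $- 26 i \sqrt{103} \approx - 263.87 i$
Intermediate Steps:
$- 26 \sqrt{\left(10 \left(-5\right) - 12\right) - 41} = - 26 \sqrt{\left(-50 - 12\right) - 41} = - 26 \sqrt{-62 - 41} = - 26 \sqrt{-103} = - 26 i \sqrt{103}$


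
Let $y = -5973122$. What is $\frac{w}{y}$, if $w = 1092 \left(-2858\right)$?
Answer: $\frac{1560468}{2986561} \approx 0.5225$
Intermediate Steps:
$w = -3120936$
$\frac{w}{y} = - \frac{3120936}{-5973122} = \left(-3120936\right) \left(- \frac{1}{5973122}\right) = \frac{1560468}{2986561}$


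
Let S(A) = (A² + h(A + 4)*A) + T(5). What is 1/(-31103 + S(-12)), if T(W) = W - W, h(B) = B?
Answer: -1/30863 ≈ -3.2401e-5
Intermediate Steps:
T(W) = 0
S(A) = A² + A*(4 + A) (S(A) = (A² + (A + 4)*A) + 0 = (A² + (4 + A)*A) + 0 = (A² + A*(4 + A)) + 0 = A² + A*(4 + A))
1/(-31103 + S(-12)) = 1/(-31103 + 2*(-12)*(2 - 12)) = 1/(-31103 + 2*(-12)*(-10)) = 1/(-31103 + 240) = 1/(-30863) = -1/30863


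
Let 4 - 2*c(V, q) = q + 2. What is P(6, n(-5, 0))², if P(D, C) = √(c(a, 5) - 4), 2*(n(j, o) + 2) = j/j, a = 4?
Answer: -11/2 ≈ -5.5000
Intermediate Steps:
n(j, o) = -3/2 (n(j, o) = -2 + (j/j)/2 = -2 + (½)*1 = -2 + ½ = -3/2)
c(V, q) = 1 - q/2 (c(V, q) = 2 - (q + 2)/2 = 2 - (2 + q)/2 = 2 + (-1 - q/2) = 1 - q/2)
P(D, C) = I*√22/2 (P(D, C) = √((1 - ½*5) - 4) = √((1 - 5/2) - 4) = √(-3/2 - 4) = √(-11/2) = I*√22/2)
P(6, n(-5, 0))² = (I*√22/2)² = -11/2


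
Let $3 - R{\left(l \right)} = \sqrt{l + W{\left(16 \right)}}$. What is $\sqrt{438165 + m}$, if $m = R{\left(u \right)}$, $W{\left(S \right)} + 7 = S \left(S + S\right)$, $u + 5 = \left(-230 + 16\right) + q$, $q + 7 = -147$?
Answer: $\sqrt{438168 - 2 \sqrt{33}} \approx 661.93$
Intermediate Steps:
$q = -154$ ($q = -7 - 147 = -154$)
$u = -373$ ($u = -5 + \left(\left(-230 + 16\right) - 154\right) = -5 - 368 = -373$)
$W{\left(S \right)} = -7 + 2 S^{2}$ ($W{\left(S \right)} = -7 + S \left(S + S\right) = -7 + S 2 S = -7 + 2 S^{2}$)
$R{\left(l \right)} = 3 - \sqrt{505 + l}$ ($R{\left(l \right)} = 3 - \sqrt{l - \left(7 - 2 \cdot 16^{2}\right)} = 3 - \sqrt{l + \left(-7 + 2 \cdot 256\right)} = 3 - \sqrt{l + \left(-7 + 512\right)} = 3 - \sqrt{l + 505} = 3 - \sqrt{505 + l}$)
$m = 3 - 2 \sqrt{33}$ ($m = 3 - \sqrt{505 - 373} = 3 - \sqrt{132} = 3 - 2 \sqrt{33} \approx -8.4891$)
$\sqrt{438165 + m} = \sqrt{438165 + \left(3 - 2 \sqrt{33}\right)} = \sqrt{438168 - 2 \sqrt{33}}$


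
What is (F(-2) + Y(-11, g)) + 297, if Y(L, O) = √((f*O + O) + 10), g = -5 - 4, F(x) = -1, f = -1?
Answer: 296 + √10 ≈ 299.16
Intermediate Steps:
g = -9
Y(L, O) = √10 (Y(L, O) = √((-O + O) + 10) = √(0 + 10) = √10)
(F(-2) + Y(-11, g)) + 297 = (-1 + √10) + 297 = 296 + √10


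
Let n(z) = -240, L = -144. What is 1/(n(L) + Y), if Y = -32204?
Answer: -1/32444 ≈ -3.0822e-5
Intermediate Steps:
1/(n(L) + Y) = 1/(-240 - 32204) = 1/(-32444) = -1/32444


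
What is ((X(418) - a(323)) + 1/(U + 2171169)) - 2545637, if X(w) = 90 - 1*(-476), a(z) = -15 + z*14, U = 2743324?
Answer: -12529883233953/4914493 ≈ -2.5496e+6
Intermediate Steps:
a(z) = -15 + 14*z
X(w) = 566 (X(w) = 90 + 476 = 566)
((X(418) - a(323)) + 1/(U + 2171169)) - 2545637 = ((566 - (-15 + 14*323)) + 1/(2743324 + 2171169)) - 2545637 = ((566 - (-15 + 4522)) + 1/4914493) - 2545637 = ((566 - 1*4507) + 1/4914493) - 2545637 = ((566 - 4507) + 1/4914493) - 2545637 = (-3941 + 1/4914493) - 2545637 = -19368016912/4914493 - 2545637 = -12529883233953/4914493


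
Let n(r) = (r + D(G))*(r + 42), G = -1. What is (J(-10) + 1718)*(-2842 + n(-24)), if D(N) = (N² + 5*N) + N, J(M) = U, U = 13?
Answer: -5823084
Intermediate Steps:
J(M) = 13
D(N) = N² + 6*N
n(r) = (-5 + r)*(42 + r) (n(r) = (r - (6 - 1))*(r + 42) = (r - 1*5)*(42 + r) = (r - 5)*(42 + r) = (-5 + r)*(42 + r))
(J(-10) + 1718)*(-2842 + n(-24)) = (13 + 1718)*(-2842 + (-210 + (-24)² + 37*(-24))) = 1731*(-2842 + (-210 + 576 - 888)) = 1731*(-2842 - 522) = 1731*(-3364) = -5823084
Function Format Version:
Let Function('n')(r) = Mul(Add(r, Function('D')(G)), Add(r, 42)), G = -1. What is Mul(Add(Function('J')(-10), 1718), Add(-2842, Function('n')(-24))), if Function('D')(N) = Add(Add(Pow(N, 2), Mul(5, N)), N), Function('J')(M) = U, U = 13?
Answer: -5823084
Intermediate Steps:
Function('J')(M) = 13
Function('D')(N) = Add(Pow(N, 2), Mul(6, N))
Function('n')(r) = Mul(Add(-5, r), Add(42, r)) (Function('n')(r) = Mul(Add(r, Mul(-1, Add(6, -1))), Add(r, 42)) = Mul(Add(r, Mul(-1, 5)), Add(42, r)) = Mul(Add(r, -5), Add(42, r)) = Mul(Add(-5, r), Add(42, r)))
Mul(Add(Function('J')(-10), 1718), Add(-2842, Function('n')(-24))) = Mul(Add(13, 1718), Add(-2842, Add(-210, Pow(-24, 2), Mul(37, -24)))) = Mul(1731, Add(-2842, Add(-210, 576, -888))) = Mul(1731, Add(-2842, -522)) = Mul(1731, -3364) = -5823084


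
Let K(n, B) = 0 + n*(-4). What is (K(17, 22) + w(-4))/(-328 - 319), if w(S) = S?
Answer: 72/647 ≈ 0.11128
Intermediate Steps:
K(n, B) = -4*n (K(n, B) = 0 - 4*n = -4*n)
(K(17, 22) + w(-4))/(-328 - 319) = (-4*17 - 4)/(-328 - 319) = (-68 - 4)/(-647) = -72*(-1/647) = 72/647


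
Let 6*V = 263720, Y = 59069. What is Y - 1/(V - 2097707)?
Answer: 363939526012/6161261 ≈ 59069.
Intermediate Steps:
V = 131860/3 (V = (⅙)*263720 = 131860/3 ≈ 43953.)
Y - 1/(V - 2097707) = 59069 - 1/(131860/3 - 2097707) = 59069 - 1/(-6161261/3) = 59069 - 1*(-3/6161261) = 59069 + 3/6161261 = 363939526012/6161261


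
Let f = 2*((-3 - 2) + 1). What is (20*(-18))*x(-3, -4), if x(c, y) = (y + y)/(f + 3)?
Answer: -576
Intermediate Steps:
f = -8 (f = 2*(-5 + 1) = 2*(-4) = -8)
x(c, y) = -2*y/5 (x(c, y) = (y + y)/(-8 + 3) = (2*y)/(-5) = (2*y)*(-⅕) = -2*y/5)
(20*(-18))*x(-3, -4) = (20*(-18))*(-⅖*(-4)) = -360*8/5 = -576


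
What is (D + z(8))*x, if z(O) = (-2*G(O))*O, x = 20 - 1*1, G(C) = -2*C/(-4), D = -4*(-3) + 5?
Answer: -893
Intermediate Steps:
D = 17 (D = 12 + 5 = 17)
G(C) = C/2 (G(C) = -2*C*(-¼) = C/2)
x = 19 (x = 20 - 1 = 19)
z(O) = -O² (z(O) = (-O)*O = -O²)
(D + z(8))*x = (17 - 1*8²)*19 = (17 - 1*64)*19 = (17 - 64)*19 = -47*19 = -893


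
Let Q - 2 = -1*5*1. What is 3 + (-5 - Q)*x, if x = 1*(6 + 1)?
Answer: -11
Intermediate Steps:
x = 7 (x = 1*7 = 7)
Q = -3 (Q = 2 - 1*5*1 = 2 - 5*1 = 2 - 5 = -3)
3 + (-5 - Q)*x = 3 + (-5 - 1*(-3))*7 = 3 + (-5 + 3)*7 = 3 - 2*7 = 3 - 14 = -11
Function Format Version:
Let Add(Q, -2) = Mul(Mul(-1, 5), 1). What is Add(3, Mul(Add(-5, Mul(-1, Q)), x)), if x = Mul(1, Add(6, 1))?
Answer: -11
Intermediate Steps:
x = 7 (x = Mul(1, 7) = 7)
Q = -3 (Q = Add(2, Mul(Mul(-1, 5), 1)) = Add(2, Mul(-5, 1)) = Add(2, -5) = -3)
Add(3, Mul(Add(-5, Mul(-1, Q)), x)) = Add(3, Mul(Add(-5, Mul(-1, -3)), 7)) = Add(3, Mul(Add(-5, 3), 7)) = Add(3, Mul(-2, 7)) = Add(3, -14) = -11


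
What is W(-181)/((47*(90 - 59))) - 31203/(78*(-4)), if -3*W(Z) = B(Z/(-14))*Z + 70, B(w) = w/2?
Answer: 106346741/1060696 ≈ 100.26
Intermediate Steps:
B(w) = w/2 (B(w) = w*(1/2) = w/2)
W(Z) = -70/3 + Z**2/84 (W(Z) = -(((Z/(-14))/2)*Z + 70)/3 = -(((Z*(-1/14))/2)*Z + 70)/3 = -(((-Z/14)/2)*Z + 70)/3 = -((-Z/28)*Z + 70)/3 = -(-Z**2/28 + 70)/3 = -(70 - Z**2/28)/3 = -70/3 + Z**2/84)
W(-181)/((47*(90 - 59))) - 31203/(78*(-4)) = (-70/3 + (1/84)*(-181)**2)/((47*(90 - 59))) - 31203/(78*(-4)) = (-70/3 + (1/84)*32761)/((47*31)) - 31203/(-312) = (-70/3 + 32761/84)/1457 - 31203*(-1/312) = (10267/28)*(1/1457) + 10401/104 = 10267/40796 + 10401/104 = 106346741/1060696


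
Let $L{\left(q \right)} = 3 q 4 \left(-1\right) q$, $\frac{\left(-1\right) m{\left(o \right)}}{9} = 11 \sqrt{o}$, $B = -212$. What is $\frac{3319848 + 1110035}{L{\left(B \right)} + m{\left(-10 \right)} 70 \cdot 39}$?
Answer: $- \frac{99548330776}{42555559191} + \frac{66514693245 i \sqrt{10}}{56740745588} \approx -2.3393 + 3.707 i$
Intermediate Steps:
$m{\left(o \right)} = - 99 \sqrt{o}$ ($m{\left(o \right)} = - 9 \cdot 11 \sqrt{o} = - 99 \sqrt{o}$)
$L{\left(q \right)} = - 12 q^{2}$ ($L{\left(q \right)} = 3 \cdot 4 q \left(-1\right) q = 3 \left(- 4 q\right) q = - 12 q q = - 12 q^{2}$)
$\frac{3319848 + 1110035}{L{\left(B \right)} + m{\left(-10 \right)} 70 \cdot 39} = \frac{3319848 + 1110035}{- 12 \left(-212\right)^{2} + - 99 \sqrt{-10} \cdot 70 \cdot 39} = \frac{4429883}{\left(-12\right) 44944 + - 99 i \sqrt{10} \cdot 70 \cdot 39} = \frac{4429883}{-539328 + - 99 i \sqrt{10} \cdot 70 \cdot 39} = \frac{4429883}{-539328 + - 6930 i \sqrt{10} \cdot 39} = \frac{4429883}{-539328 - 270270 i \sqrt{10}}$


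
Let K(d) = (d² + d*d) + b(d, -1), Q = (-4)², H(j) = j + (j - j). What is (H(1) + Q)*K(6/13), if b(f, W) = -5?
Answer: -13141/169 ≈ -77.757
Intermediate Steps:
H(j) = j (H(j) = j + 0 = j)
Q = 16
K(d) = -5 + 2*d² (K(d) = (d² + d*d) - 5 = (d² + d²) - 5 = 2*d² - 5 = -5 + 2*d²)
(H(1) + Q)*K(6/13) = (1 + 16)*(-5 + 2*(6/13)²) = 17*(-5 + 2*(6*(1/13))²) = 17*(-5 + 2*(6/13)²) = 17*(-5 + 2*(36/169)) = 17*(-5 + 72/169) = 17*(-773/169) = -13141/169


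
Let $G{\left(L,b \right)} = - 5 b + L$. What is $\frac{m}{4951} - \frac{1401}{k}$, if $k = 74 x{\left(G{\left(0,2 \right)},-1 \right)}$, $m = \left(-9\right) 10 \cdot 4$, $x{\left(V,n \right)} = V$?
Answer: $\frac{6669951}{3663740} \approx 1.8205$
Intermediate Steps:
$G{\left(L,b \right)} = L - 5 b$
$m = -360$ ($m = \left(-90\right) 4 = -360$)
$k = -740$ ($k = 74 \left(0 - 10\right) = 74 \left(-10\right) = -740$)
$\frac{m}{4951} - \frac{1401}{k} = - \frac{360}{4951} - \frac{1401}{-740} = \left(-360\right) \frac{1}{4951} - - \frac{1401}{740} = - \frac{360}{4951} + \frac{1401}{740} = \frac{6669951}{3663740}$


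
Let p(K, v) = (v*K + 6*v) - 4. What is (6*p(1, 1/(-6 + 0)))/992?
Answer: -1/32 ≈ -0.031250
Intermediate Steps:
p(K, v) = -4 + 6*v + K*v (p(K, v) = (K*v + 6*v) - 4 = (6*v + K*v) - 4 = -4 + 6*v + K*v)
(6*p(1, 1/(-6 + 0)))/992 = (6*(-4 + 6/(-6 + 0) + 1/(-6 + 0)))/992 = (6*(-4 + 6/(-6) + 1/(-6)))*(1/992) = (6*(-4 + 6*(-⅙) + 1*(-⅙)))*(1/992) = (6*(-4 - 1 - ⅙))*(1/992) = (6*(-31/6))*(1/992) = -31*1/992 = -1/32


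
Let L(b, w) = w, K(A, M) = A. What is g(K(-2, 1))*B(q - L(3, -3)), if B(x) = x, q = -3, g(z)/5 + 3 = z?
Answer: 0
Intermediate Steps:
g(z) = -15 + 5*z
g(K(-2, 1))*B(q - L(3, -3)) = (-15 + 5*(-2))*(-3 - 1*(-3)) = (-15 - 10)*(-3 + 3) = -25*0 = 0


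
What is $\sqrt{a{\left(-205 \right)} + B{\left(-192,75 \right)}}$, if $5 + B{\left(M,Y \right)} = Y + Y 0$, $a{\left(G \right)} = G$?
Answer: $3 i \sqrt{15} \approx 11.619 i$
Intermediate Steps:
$B{\left(M,Y \right)} = -5 + Y$ ($B{\left(M,Y \right)} = -5 + \left(Y + Y 0\right) = -5 + \left(Y + 0\right) = -5 + Y$)
$\sqrt{a{\left(-205 \right)} + B{\left(-192,75 \right)}} = \sqrt{-205 + \left(-5 + 75\right)} = \sqrt{-205 + 70} = \sqrt{-135} = 3 i \sqrt{15}$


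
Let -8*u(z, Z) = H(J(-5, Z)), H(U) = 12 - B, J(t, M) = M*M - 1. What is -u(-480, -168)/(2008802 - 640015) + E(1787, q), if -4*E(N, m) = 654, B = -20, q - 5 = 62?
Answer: -447593341/2737574 ≈ -163.50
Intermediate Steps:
q = 67 (q = 5 + 62 = 67)
J(t, M) = -1 + M**2 (J(t, M) = M**2 - 1 = -1 + M**2)
H(U) = 32 (H(U) = 12 - 1*(-20) = 12 + 20 = 32)
E(N, m) = -327/2 (E(N, m) = -1/4*654 = -327/2)
u(z, Z) = -4 (u(z, Z) = -1/8*32 = -4)
-u(-480, -168)/(2008802 - 640015) + E(1787, q) = -(-4)/(2008802 - 640015) - 327/2 = -(-4)/1368787 - 327/2 = -1*(-4/1368787) - 327/2 = 4/1368787 - 327/2 = -447593341/2737574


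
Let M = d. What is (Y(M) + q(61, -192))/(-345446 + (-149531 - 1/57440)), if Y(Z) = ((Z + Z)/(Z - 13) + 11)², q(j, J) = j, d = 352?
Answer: -1531446324800/3267373984483401 ≈ -0.00046871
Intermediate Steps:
M = 352
Y(Z) = (11 + 2*Z/(-13 + Z))² (Y(Z) = ((2*Z)/(-13 + Z) + 11)² = (2*Z/(-13 + Z) + 11)² = (11 + 2*Z/(-13 + Z))²)
(Y(M) + q(61, -192))/(-345446 + (-149531 - 1/57440)) = (169*(-11 + 352)²/(-13 + 352)² + 61)/(-345446 + (-149531 - 1/57440)) = (169*341²/339² + 61)/(-345446 + (-149531 - 1*1/57440)) = (169*(1/114921)*116281 + 61)/(-345446 + (-149531 - 1/57440)) = (19651489/114921 + 61)/(-345446 - 8589060641/57440) = 26661670/(114921*(-28431478881/57440)) = (26661670/114921)*(-57440/28431478881) = -1531446324800/3267373984483401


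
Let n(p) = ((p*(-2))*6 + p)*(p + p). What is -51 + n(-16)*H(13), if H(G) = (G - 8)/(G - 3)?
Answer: -2867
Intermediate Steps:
n(p) = -22*p**2 (n(p) = (-2*p*6 + p)*(2*p) = (-12*p + p)*(2*p) = (-11*p)*(2*p) = -22*p**2)
H(G) = (-8 + G)/(-3 + G)
-51 + n(-16)*H(13) = -51 + (-22*(-16)**2)*((-8 + 13)/(-3 + 13)) = -51 + (-22*256)*(5/10) = -51 - 2816*5/5 = -51 - 5632*1/2 = -51 - 2816 = -2867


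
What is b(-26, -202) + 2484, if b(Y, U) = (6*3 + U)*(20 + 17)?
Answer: -4324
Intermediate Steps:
b(Y, U) = 666 + 37*U (b(Y, U) = (18 + U)*37 = 666 + 37*U)
b(-26, -202) + 2484 = (666 + 37*(-202)) + 2484 = (666 - 7474) + 2484 = -6808 + 2484 = -4324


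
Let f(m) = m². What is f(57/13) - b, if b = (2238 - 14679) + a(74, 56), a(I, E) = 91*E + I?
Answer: 1232048/169 ≈ 7290.2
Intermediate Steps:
a(I, E) = I + 91*E
b = -7271 (b = (2238 - 14679) + (74 + 91*56) = -12441 + (74 + 5096) = -12441 + 5170 = -7271)
f(57/13) - b = (57/13)² - 1*(-7271) = (57*(1/13))² + 7271 = (57/13)² + 7271 = 3249/169 + 7271 = 1232048/169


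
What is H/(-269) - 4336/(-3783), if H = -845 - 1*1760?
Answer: 11021099/1017627 ≈ 10.830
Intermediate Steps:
H = -2605 (H = -845 - 1760 = -2605)
H/(-269) - 4336/(-3783) = -2605/(-269) - 4336/(-3783) = -2605*(-1/269) - 4336*(-1/3783) = 2605/269 + 4336/3783 = 11021099/1017627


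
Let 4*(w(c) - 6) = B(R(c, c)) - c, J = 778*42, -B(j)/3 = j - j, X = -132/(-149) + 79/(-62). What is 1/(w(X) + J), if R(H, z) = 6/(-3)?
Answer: 36952/1207668851 ≈ 3.0598e-5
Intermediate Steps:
R(H, z) = -2 (R(H, z) = 6*(-⅓) = -2)
X = -3587/9238 (X = -132*(-1/149) + 79*(-1/62) = 132/149 - 79/62 = -3587/9238 ≈ -0.38829)
B(j) = 0 (B(j) = -3*(j - j) = -3*0 = 0)
J = 32676
w(c) = 6 - c/4 (w(c) = 6 + (0 - c)/4 = 6 + (-c)/4 = 6 - c/4)
1/(w(X) + J) = 1/((6 - ¼*(-3587/9238)) + 32676) = 1/((6 + 3587/36952) + 32676) = 1/(225299/36952 + 32676) = 1/(1207668851/36952) = 36952/1207668851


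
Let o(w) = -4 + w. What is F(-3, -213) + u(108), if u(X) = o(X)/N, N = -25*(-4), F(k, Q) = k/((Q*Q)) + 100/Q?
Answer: 71891/126025 ≈ 0.57045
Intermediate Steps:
F(k, Q) = 100/Q + k/Q**2 (F(k, Q) = k/(Q**2) + 100/Q = k/Q**2 + 100/Q = 100/Q + k/Q**2)
N = 100
u(X) = -1/25 + X/100 (u(X) = (-4 + X)/100 = (-4 + X)*(1/100) = -1/25 + X/100)
F(-3, -213) + u(108) = (-3 + 100*(-213))/(-213)**2 + (-1/25 + (1/100)*108) = (-3 - 21300)/45369 + (-1/25 + 27/25) = (1/45369)*(-21303) + 26/25 = -2367/5041 + 26/25 = 71891/126025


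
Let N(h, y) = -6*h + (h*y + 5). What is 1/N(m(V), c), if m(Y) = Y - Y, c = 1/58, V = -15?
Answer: ⅕ ≈ 0.20000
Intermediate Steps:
c = 1/58 ≈ 0.017241
m(Y) = 0
N(h, y) = 5 - 6*h + h*y (N(h, y) = -6*h + (5 + h*y) = 5 - 6*h + h*y)
1/N(m(V), c) = 1/(5 - 6*0 + 0*(1/58)) = 1/(5 + 0 + 0) = 1/5 = ⅕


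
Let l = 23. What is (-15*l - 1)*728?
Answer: -251888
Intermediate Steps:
(-15*l - 1)*728 = (-15*23 - 1)*728 = (-345 - 1)*728 = -346*728 = -251888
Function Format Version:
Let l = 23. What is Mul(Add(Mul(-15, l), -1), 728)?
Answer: -251888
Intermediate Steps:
Mul(Add(Mul(-15, l), -1), 728) = Mul(Add(Mul(-15, 23), -1), 728) = Mul(Add(-345, -1), 728) = Mul(-346, 728) = -251888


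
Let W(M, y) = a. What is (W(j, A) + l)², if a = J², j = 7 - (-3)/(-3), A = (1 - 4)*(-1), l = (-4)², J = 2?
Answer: 400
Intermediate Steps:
l = 16
A = 3 (A = -3*(-1) = 3)
j = 6 (j = 7 - (-3)*(-1)/3 = 7 - 1*1 = 7 - 1 = 6)
a = 4 (a = 2² = 4)
W(M, y) = 4
(W(j, A) + l)² = (4 + 16)² = 20² = 400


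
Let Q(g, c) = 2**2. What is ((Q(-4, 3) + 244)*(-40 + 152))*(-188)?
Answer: -5221888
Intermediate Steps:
Q(g, c) = 4
((Q(-4, 3) + 244)*(-40 + 152))*(-188) = ((4 + 244)*(-40 + 152))*(-188) = (248*112)*(-188) = 27776*(-188) = -5221888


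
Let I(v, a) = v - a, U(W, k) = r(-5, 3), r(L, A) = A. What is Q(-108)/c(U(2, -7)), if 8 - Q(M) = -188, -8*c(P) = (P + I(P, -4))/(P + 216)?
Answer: -171696/5 ≈ -34339.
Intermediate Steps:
U(W, k) = 3
c(P) = -(4 + 2*P)/(8*(216 + P)) (c(P) = -(P + (P - 1*(-4)))/(8*(P + 216)) = -(P + (P + 4))/(8*(216 + P)) = -(P + (4 + P))/(8*(216 + P)) = -(4 + 2*P)/(8*(216 + P)))
Q(M) = 196 (Q(M) = 8 - 1*(-188) = 8 + 188 = 196)
Q(-108)/c(U(2, -7)) = 196/(((-2 - 1*3)/(4*(216 + 3)))) = 196/(((1/4)*(-2 - 3)/219)) = 196/(((1/4)*(1/219)*(-5))) = 196/(-5/876) = 196*(-876/5) = -171696/5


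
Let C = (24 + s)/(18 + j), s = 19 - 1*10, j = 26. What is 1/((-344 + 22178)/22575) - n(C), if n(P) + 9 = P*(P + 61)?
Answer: -2112283/58224 ≈ -36.279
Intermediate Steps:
s = 9 (s = 19 - 10 = 9)
C = 3/4 (C = (24 + 9)/(18 + 26) = 33/44 = 33*(1/44) = 3/4 ≈ 0.75000)
n(P) = -9 + P*(61 + P) (n(P) = -9 + P*(P + 61) = -9 + P*(61 + P))
1/((-344 + 22178)/22575) - n(C) = 1/((-344 + 22178)/22575) - (-9 + (3/4)**2 + 61*(3/4)) = 1/(21834*(1/22575)) - (-9 + 9/16 + 183/4) = 1/(7278/7525) - 1*597/16 = 7525/7278 - 597/16 = -2112283/58224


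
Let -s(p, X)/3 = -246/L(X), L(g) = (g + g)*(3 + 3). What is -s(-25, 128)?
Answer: -123/256 ≈ -0.48047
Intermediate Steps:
L(g) = 12*g (L(g) = (2*g)*6 = 12*g)
s(p, X) = 123/(2*X) (s(p, X) = -(-738)/(12*X) = -(-738)*1/(12*X) = -(-123)/(2*X) = 123/(2*X))
-s(-25, 128) = -123/(2*128) = -1*123/256 = -123/256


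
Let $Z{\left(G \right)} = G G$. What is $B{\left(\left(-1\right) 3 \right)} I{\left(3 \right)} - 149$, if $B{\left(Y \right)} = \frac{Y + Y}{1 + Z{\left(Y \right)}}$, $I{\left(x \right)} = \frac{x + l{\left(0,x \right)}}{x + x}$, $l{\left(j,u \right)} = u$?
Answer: $- \frac{748}{5} \approx -149.6$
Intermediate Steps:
$Z{\left(G \right)} = G^{2}$
$I{\left(x \right)} = 1$ ($I{\left(x \right)} = \frac{x + x}{x + x} = \frac{2 x}{2 x} = 2 x \frac{1}{2 x} = 1$)
$B{\left(Y \right)} = \frac{2 Y}{1 + Y^{2}}$ ($B{\left(Y \right)} = \frac{Y + Y}{1 + Y^{2}} = \frac{2 Y}{1 + Y^{2}}$)
$B{\left(\left(-1\right) 3 \right)} I{\left(3 \right)} - 149 = \frac{2 \left(\left(-1\right) 3\right)}{1 + \left(\left(-1\right) 3\right)^{2}} \cdot 1 - 149 = 2 \left(-3\right) \frac{1}{1 + \left(-3\right)^{2}} \cdot 1 - 149 = 2 \left(-3\right) \frac{1}{1 + 9} \cdot 1 - 149 = 2 \left(-3\right) \frac{1}{10} \cdot 1 - 149 = \left(- \frac{3}{5}\right) 1 - 149 = - \frac{3}{5} - 149 = - \frac{748}{5}$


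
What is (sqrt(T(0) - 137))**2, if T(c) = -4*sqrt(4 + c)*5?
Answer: -177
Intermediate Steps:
T(c) = -20*sqrt(4 + c)
(sqrt(T(0) - 137))**2 = (sqrt(-20*sqrt(4 + 0) - 137))**2 = (sqrt(-20*sqrt(4) - 137))**2 = (sqrt(-20*2 - 137))**2 = (sqrt(-40 - 137))**2 = (sqrt(-177))**2 = (I*sqrt(177))**2 = -177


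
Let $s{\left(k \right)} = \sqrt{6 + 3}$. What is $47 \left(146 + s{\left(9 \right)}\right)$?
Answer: $7003$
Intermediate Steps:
$s{\left(k \right)} = 3$ ($s{\left(k \right)} = \sqrt{9} = 3$)
$47 \left(146 + s{\left(9 \right)}\right) = 47 \left(146 + 3\right) = 47 \cdot 149 = 7003$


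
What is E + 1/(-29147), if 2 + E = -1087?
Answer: -31741084/29147 ≈ -1089.0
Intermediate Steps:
E = -1089 (E = -2 - 1087 = -1089)
E + 1/(-29147) = -1089 + 1/(-29147) = -1089 - 1/29147 = -31741084/29147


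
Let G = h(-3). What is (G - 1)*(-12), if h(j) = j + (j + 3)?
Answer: 48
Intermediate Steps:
h(j) = 3 + 2*j (h(j) = j + (3 + j) = 3 + 2*j)
G = -3 (G = 3 + 2*(-3) = 3 - 6 = -3)
(G - 1)*(-12) = (-3 - 1)*(-12) = -4*(-12) = 48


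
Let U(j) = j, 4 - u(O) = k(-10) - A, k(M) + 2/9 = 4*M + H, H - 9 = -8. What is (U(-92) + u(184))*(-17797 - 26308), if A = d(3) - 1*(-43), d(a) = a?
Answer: 1102625/9 ≈ 1.2251e+5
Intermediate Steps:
H = 1 (H = 9 - 8 = 1)
A = 46 (A = 3 - 1*(-43) = 3 + 43 = 46)
k(M) = 7/9 + 4*M (k(M) = -2/9 + (4*M + 1) = -2/9 + (1 + 4*M) = 7/9 + 4*M)
u(O) = 803/9 (u(O) = 4 - ((7/9 + 4*(-10)) - 1*46) = 4 - ((7/9 - 40) - 46) = 4 - (-353/9 - 46) = 4 - 1*(-767/9) = 4 + 767/9 = 803/9)
(U(-92) + u(184))*(-17797 - 26308) = (-92 + 803/9)*(-17797 - 26308) = -25/9*(-44105) = 1102625/9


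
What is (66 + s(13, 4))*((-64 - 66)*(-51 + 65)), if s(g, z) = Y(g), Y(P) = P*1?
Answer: -143780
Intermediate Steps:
Y(P) = P
s(g, z) = g
(66 + s(13, 4))*((-64 - 66)*(-51 + 65)) = (66 + 13)*((-64 - 66)*(-51 + 65)) = 79*(-130*14) = 79*(-1820) = -143780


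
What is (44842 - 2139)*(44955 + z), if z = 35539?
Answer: 3437335282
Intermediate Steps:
(44842 - 2139)*(44955 + z) = (44842 - 2139)*(44955 + 35539) = 42703*80494 = 3437335282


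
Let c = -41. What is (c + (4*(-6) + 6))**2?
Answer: 3481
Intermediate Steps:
(c + (4*(-6) + 6))**2 = (-41 + (4*(-6) + 6))**2 = (-41 + (-24 + 6))**2 = (-41 - 18)**2 = (-59)**2 = 3481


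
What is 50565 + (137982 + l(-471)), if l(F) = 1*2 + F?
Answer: 188078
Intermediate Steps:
l(F) = 2 + F
50565 + (137982 + l(-471)) = 50565 + (137982 + (2 - 471)) = 50565 + (137982 - 469) = 50565 + 137513 = 188078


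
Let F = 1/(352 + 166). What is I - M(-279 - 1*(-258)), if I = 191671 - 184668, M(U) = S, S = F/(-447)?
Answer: 1621516639/231546 ≈ 7003.0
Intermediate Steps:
F = 1/518 ≈ 0.0019305
S = -1/231546 (S = (1/518)/(-447) = (1/518)*(-1/447) = -1/231546 ≈ -4.3188e-6)
M(U) = -1/231546
I = 7003
I - M(-279 - 1*(-258)) = 7003 - 1*(-1/231546) = 7003 + 1/231546 = 1621516639/231546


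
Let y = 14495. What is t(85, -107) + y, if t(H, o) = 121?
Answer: 14616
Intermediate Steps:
t(85, -107) + y = 121 + 14495 = 14616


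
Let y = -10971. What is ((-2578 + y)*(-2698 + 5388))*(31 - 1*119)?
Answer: 3207319280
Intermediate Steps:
((-2578 + y)*(-2698 + 5388))*(31 - 1*119) = ((-2578 - 10971)*(-2698 + 5388))*(31 - 1*119) = (-13549*2690)*(31 - 119) = -36446810*(-88) = 3207319280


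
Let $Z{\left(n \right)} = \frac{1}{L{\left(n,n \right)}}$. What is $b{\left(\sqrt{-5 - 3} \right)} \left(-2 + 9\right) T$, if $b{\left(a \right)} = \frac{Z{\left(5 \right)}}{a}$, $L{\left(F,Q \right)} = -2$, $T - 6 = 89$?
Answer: $\frac{665 i \sqrt{2}}{8} \approx 117.56 i$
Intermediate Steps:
$T = 95$ ($T = 6 + 89 = 95$)
$Z{\left(n \right)} = - \frac{1}{2}$ ($Z{\left(n \right)} = \frac{1}{-2} = - \frac{1}{2}$)
$b{\left(a \right)} = - \frac{1}{2 a}$
$b{\left(\sqrt{-5 - 3} \right)} \left(-2 + 9\right) T = - \frac{1}{2 \sqrt{-5 - 3}} \left(-2 + 9\right) 95 = - \frac{1}{2 \sqrt{-8}} \cdot 7 \cdot 95 = - \frac{1}{2 \cdot 2 i \sqrt{2}} \cdot 7 \cdot 95 = - \frac{\left(- \frac{1}{4}\right) i \sqrt{2}}{2} \cdot 7 \cdot 95 = \frac{i \sqrt{2}}{8} \cdot 7 \cdot 95 = \frac{7 i \sqrt{2}}{8} \cdot 95 = \frac{665 i \sqrt{2}}{8}$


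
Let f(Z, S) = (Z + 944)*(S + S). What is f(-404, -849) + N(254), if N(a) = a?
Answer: -916666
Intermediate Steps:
f(Z, S) = 2*S*(944 + Z) (f(Z, S) = (944 + Z)*(2*S) = 2*S*(944 + Z))
f(-404, -849) + N(254) = 2*(-849)*(944 - 404) + 254 = 2*(-849)*540 + 254 = -916920 + 254 = -916666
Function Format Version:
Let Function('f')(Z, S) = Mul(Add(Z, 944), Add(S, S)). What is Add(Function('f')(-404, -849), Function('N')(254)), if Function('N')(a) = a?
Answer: -916666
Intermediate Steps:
Function('f')(Z, S) = Mul(2, S, Add(944, Z)) (Function('f')(Z, S) = Mul(Add(944, Z), Mul(2, S)) = Mul(2, S, Add(944, Z)))
Add(Function('f')(-404, -849), Function('N')(254)) = Add(Mul(2, -849, Add(944, -404)), 254) = Add(Mul(2, -849, 540), 254) = Add(-916920, 254) = -916666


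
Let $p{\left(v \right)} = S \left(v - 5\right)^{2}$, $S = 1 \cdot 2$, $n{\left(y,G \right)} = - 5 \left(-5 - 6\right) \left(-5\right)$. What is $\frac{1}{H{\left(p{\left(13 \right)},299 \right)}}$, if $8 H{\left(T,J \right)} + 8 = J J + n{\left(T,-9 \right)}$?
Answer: $\frac{4}{44559} \approx 8.9769 \cdot 10^{-5}$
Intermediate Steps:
$n{\left(y,G \right)} = -275$ ($n{\left(y,G \right)} = - 5 \left(-5 - 6\right) \left(-5\right) = \left(-5\right) \left(-11\right) \left(-5\right) = 55 \left(-5\right) = -275$)
$S = 2$
$p{\left(v \right)} = 2 \left(-5 + v\right)^{2}$ ($p{\left(v \right)} = 2 \left(v - 5\right)^{2} = 2 \left(-5 + v\right)^{2}$)
$H{\left(T,J \right)} = - \frac{283}{8} + \frac{J^{2}}{8}$ ($H{\left(T,J \right)} = -1 + \frac{J J - 275}{8} = -1 + \frac{J^{2} - 275}{8} = -1 + \frac{-275 + J^{2}}{8} = -1 + \left(- \frac{275}{8} + \frac{J^{2}}{8}\right) = - \frac{283}{8} + \frac{J^{2}}{8}$)
$\frac{1}{H{\left(p{\left(13 \right)},299 \right)}} = \frac{1}{- \frac{283}{8} + \frac{299^{2}}{8}} = \frac{1}{- \frac{283}{8} + \frac{1}{8} \cdot 89401} = \frac{1}{- \frac{283}{8} + \frac{89401}{8}} = \frac{1}{\frac{44559}{4}} = \frac{4}{44559}$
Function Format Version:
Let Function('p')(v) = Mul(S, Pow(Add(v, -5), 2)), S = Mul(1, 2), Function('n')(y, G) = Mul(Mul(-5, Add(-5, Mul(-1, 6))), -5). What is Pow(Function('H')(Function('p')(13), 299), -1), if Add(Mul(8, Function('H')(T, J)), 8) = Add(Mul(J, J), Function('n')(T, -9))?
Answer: Rational(4, 44559) ≈ 8.9769e-5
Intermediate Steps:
Function('n')(y, G) = -275 (Function('n')(y, G) = Mul(Mul(-5, Add(-5, -6)), -5) = Mul(Mul(-5, -11), -5) = Mul(55, -5) = -275)
S = 2
Function('p')(v) = Mul(2, Pow(Add(-5, v), 2)) (Function('p')(v) = Mul(2, Pow(Add(v, -5), 2)) = Mul(2, Pow(Add(-5, v), 2)))
Function('H')(T, J) = Add(Rational(-283, 8), Mul(Rational(1, 8), Pow(J, 2))) (Function('H')(T, J) = Add(-1, Mul(Rational(1, 8), Add(Mul(J, J), -275))) = Add(-1, Mul(Rational(1, 8), Add(Pow(J, 2), -275))) = Add(-1, Mul(Rational(1, 8), Add(-275, Pow(J, 2)))) = Add(-1, Add(Rational(-275, 8), Mul(Rational(1, 8), Pow(J, 2)))) = Add(Rational(-283, 8), Mul(Rational(1, 8), Pow(J, 2))))
Pow(Function('H')(Function('p')(13), 299), -1) = Pow(Add(Rational(-283, 8), Mul(Rational(1, 8), Pow(299, 2))), -1) = Pow(Add(Rational(-283, 8), Mul(Rational(1, 8), 89401)), -1) = Pow(Add(Rational(-283, 8), Rational(89401, 8)), -1) = Pow(Rational(44559, 4), -1) = Rational(4, 44559)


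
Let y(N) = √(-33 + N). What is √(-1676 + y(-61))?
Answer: √(-1676 + I*√94) ≈ 0.1184 + 40.939*I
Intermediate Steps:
√(-1676 + y(-61)) = √(-1676 + √(-33 - 61)) = √(-1676 + √(-94)) = √(-1676 + I*√94)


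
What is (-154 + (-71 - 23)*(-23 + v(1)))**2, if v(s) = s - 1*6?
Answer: 6140484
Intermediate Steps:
v(s) = -6 + s (v(s) = s - 6 = -6 + s)
(-154 + (-71 - 23)*(-23 + v(1)))**2 = (-154 + (-71 - 23)*(-23 + (-6 + 1)))**2 = (-154 - 94*(-23 - 5))**2 = (-154 - 94*(-28))**2 = (-154 + 2632)**2 = 2478**2 = 6140484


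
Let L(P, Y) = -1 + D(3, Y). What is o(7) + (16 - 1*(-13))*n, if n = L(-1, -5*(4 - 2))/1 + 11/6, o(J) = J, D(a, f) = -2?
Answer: -161/6 ≈ -26.833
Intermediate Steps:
L(P, Y) = -3 (L(P, Y) = -1 - 2 = -3)
n = -7/6 (n = -3/1 + 11/6 = -3*1 + 11*(1/6) = -3 + 11/6 = -7/6 ≈ -1.1667)
o(7) + (16 - 1*(-13))*n = 7 + (16 - 1*(-13))*(-7/6) = 7 + (16 + 13)*(-7/6) = 7 + 29*(-7/6) = 7 - 203/6 = -161/6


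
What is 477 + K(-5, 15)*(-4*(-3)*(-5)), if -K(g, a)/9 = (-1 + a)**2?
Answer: 106317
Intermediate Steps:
K(g, a) = -9*(-1 + a)**2
477 + K(-5, 15)*(-4*(-3)*(-5)) = 477 + (-9*(-1 + 15)**2)*(-4*(-3)*(-5)) = 477 + (-9*14**2)*(12*(-5)) = 477 - 9*196*(-60) = 477 - 1764*(-60) = 477 + 105840 = 106317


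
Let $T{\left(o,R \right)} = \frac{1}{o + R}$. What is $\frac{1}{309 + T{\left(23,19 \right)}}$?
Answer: $\frac{42}{12979} \approx 0.003236$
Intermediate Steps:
$T{\left(o,R \right)} = \frac{1}{R + o}$
$\frac{1}{309 + T{\left(23,19 \right)}} = \frac{1}{309 + \frac{1}{19 + 23}} = \frac{1}{309 + \frac{1}{42}} = \frac{1}{\frac{12979}{42}} = \frac{42}{12979}$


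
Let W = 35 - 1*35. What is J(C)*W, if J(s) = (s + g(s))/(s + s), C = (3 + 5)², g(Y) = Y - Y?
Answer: 0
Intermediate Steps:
g(Y) = 0
W = 0 (W = 35 - 35 = 0)
C = 64 (C = 8² = 64)
J(s) = ½ (J(s) = (s + 0)/(s + s) = s/((2*s)) = s*(1/(2*s)) = ½)
J(C)*W = (½)*0 = 0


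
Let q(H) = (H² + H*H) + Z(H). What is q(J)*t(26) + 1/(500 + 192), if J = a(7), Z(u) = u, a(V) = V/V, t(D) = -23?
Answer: -47747/692 ≈ -68.999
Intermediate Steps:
a(V) = 1
J = 1
q(H) = H + 2*H² (q(H) = (H² + H*H) + H = (H² + H²) + H = 2*H² + H = H + 2*H²)
q(J)*t(26) + 1/(500 + 192) = (1*(1 + 2*1))*(-23) + 1/(500 + 192) = (1*(1 + 2))*(-23) + 1/692 = (1*3)*(-23) + 1/692 = 3*(-23) + 1/692 = -69 + 1/692 = -47747/692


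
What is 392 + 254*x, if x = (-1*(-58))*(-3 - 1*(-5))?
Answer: 29856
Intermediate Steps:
x = 116 (x = 58*(-3 + 5) = 58*2 = 116)
392 + 254*x = 392 + 254*116 = 392 + 29464 = 29856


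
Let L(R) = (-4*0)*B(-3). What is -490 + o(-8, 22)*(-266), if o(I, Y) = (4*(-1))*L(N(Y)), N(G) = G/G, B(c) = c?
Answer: -490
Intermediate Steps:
N(G) = 1
L(R) = 0 (L(R) = -4*0*(-3) = 0*(-3) = 0)
o(I, Y) = 0 (o(I, Y) = (4*(-1))*0 = -4*0 = 0)
-490 + o(-8, 22)*(-266) = -490 + 0*(-266) = -490 + 0 = -490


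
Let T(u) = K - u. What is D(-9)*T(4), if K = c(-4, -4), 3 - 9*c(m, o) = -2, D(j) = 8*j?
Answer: 248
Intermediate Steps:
c(m, o) = 5/9 (c(m, o) = 1/3 - 1/9*(-2) = 1/3 + 2/9 = 5/9)
K = 5/9 ≈ 0.55556
T(u) = 5/9 - u
D(-9)*T(4) = (8*(-9))*(5/9 - 1*4) = -72*(5/9 - 4) = -72*(-31/9) = 248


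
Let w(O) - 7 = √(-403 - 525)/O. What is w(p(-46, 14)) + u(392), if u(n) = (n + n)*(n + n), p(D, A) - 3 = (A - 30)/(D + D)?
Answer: 614663 + 92*I*√58/73 ≈ 6.1466e+5 + 9.598*I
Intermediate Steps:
p(D, A) = 3 + (-30 + A)/(2*D) (p(D, A) = 3 + (A - 30)/(D + D) = 3 + (-30 + A)/((2*D)) = 3 + (-30 + A)*(1/(2*D)) = 3 + (-30 + A)/(2*D))
w(O) = 7 + 4*I*√58/O (w(O) = 7 + √(-403 - 525)/O = 7 + √(-928)/O = 7 + (4*I*√58)/O = 7 + 4*I*√58/O)
u(n) = 4*n² (u(n) = (2*n)*(2*n) = 4*n²)
w(p(-46, 14)) + u(392) = (7 + 4*I*√58/(((½)*(-30 + 14 + 6*(-46))/(-46)))) + 4*392² = (7 + 4*I*√58/(((½)*(-1/46)*(-30 + 14 - 276)))) + 4*153664 = (7 + 4*I*√58/(((½)*(-1/46)*(-292)))) + 614656 = (7 + 4*I*√58/(73/23)) + 614656 = (7 + 4*I*√58*(23/73)) + 614656 = (7 + 92*I*√58/73) + 614656 = 614663 + 92*I*√58/73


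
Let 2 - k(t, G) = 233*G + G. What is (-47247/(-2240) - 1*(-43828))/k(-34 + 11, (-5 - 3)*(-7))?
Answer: -98221967/29348480 ≈ -3.3467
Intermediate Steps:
k(t, G) = 2 - 234*G (k(t, G) = 2 - (233*G + G) = 2 - 234*G)
(-47247/(-2240) - 1*(-43828))/k(-34 + 11, (-5 - 3)*(-7)) = (-47247/(-2240) - 1*(-43828))/(2 - 234*(-5 - 3)*(-7)) = (-47247*(-1/2240) + 43828)/(2 - (-1872)*(-7)) = (47247/2240 + 43828)/(2 - 234*56) = 98221967/(2240*(2 - 13104)) = (98221967/2240)/(-13102) = (98221967/2240)*(-1/13102) = -98221967/29348480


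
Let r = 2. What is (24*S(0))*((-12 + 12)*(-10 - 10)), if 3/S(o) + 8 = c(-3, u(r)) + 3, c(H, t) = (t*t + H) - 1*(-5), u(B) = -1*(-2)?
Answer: 0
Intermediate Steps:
u(B) = 2
c(H, t) = 5 + H + t**2 (c(H, t) = (t**2 + H) + 5 = (H + t**2) + 5 = 5 + H + t**2)
S(o) = 3 (S(o) = 3/(-8 + ((5 - 3 + 2**2) + 3)) = 3/(-8 + ((5 - 3 + 4) + 3)) = 3/(-8 + (6 + 3)) = 3/(-8 + 9) = 3/1 = 3*1 = 3)
(24*S(0))*((-12 + 12)*(-10 - 10)) = (24*3)*((-12 + 12)*(-10 - 10)) = 72*(0*(-20)) = 72*0 = 0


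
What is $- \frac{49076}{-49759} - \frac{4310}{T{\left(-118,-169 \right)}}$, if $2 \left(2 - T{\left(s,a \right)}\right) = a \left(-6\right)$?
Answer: $\frac{47848934}{5025659} \approx 9.5209$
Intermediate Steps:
$T{\left(s,a \right)} = 2 + 3 a$ ($T{\left(s,a \right)} = 2 - \frac{a \left(-6\right)}{2} = 2 - \frac{\left(-6\right) a}{2} = 2 + 3 a$)
$- \frac{49076}{-49759} - \frac{4310}{T{\left(-118,-169 \right)}} = - \frac{49076}{-49759} - \frac{4310}{2 + 3 \left(-169\right)} = \left(-49076\right) \left(- \frac{1}{49759}\right) - \frac{4310}{2 - 507} = \frac{49076}{49759} - \frac{4310}{-505} = \frac{49076}{49759} - - \frac{862}{101} = \frac{49076}{49759} + \frac{862}{101} = \frac{47848934}{5025659}$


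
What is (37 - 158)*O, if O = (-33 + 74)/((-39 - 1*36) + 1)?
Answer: 4961/74 ≈ 67.041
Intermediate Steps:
O = -41/74 (O = 41/((-39 - 36) + 1) = 41/(-75 + 1) = 41/(-74) = 41*(-1/74) = -41/74 ≈ -0.55405)
(37 - 158)*O = (37 - 158)*(-41/74) = -121*(-41/74) = 4961/74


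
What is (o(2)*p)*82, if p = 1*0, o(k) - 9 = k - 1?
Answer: 0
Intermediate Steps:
o(k) = 8 + k (o(k) = 9 + (k - 1) = 9 + (-1 + k) = 8 + k)
p = 0
(o(2)*p)*82 = ((8 + 2)*0)*82 = (10*0)*82 = 0*82 = 0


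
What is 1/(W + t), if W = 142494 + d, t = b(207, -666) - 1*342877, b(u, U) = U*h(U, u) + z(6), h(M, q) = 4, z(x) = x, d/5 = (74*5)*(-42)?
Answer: -1/280741 ≈ -3.5620e-6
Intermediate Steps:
d = -77700 (d = 5*((74*5)*(-42)) = 5*(370*(-42)) = 5*(-15540) = -77700)
b(u, U) = 6 + 4*U (b(u, U) = U*4 + 6 = 4*U + 6 = 6 + 4*U)
t = -345535 (t = (6 + 4*(-666)) - 1*342877 = (6 - 2664) - 342877 = -2658 - 342877 = -345535)
W = 64794 (W = 142494 - 77700 = 64794)
1/(W + t) = 1/(64794 - 345535) = 1/(-280741) = -1/280741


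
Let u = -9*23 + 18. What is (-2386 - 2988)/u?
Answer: 5374/189 ≈ 28.434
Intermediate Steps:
u = -189 (u = -207 + 18 = -189)
(-2386 - 2988)/u = (-2386 - 2988)/(-189) = -5374*(-1/189) = 5374/189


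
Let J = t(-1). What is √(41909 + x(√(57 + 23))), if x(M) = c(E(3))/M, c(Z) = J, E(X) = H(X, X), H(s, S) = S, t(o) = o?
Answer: √(4190900 - 5*√5)/10 ≈ 204.72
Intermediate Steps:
E(X) = X
J = -1
c(Z) = -1
x(M) = -1/M
√(41909 + x(√(57 + 23))) = √(41909 - 1/(√(57 + 23))) = √(41909 - 1/(√80)) = √(41909 - 1/(4*√5)) = √(41909 - √5/20)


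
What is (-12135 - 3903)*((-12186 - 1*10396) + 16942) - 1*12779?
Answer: 90441541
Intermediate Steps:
(-12135 - 3903)*((-12186 - 1*10396) + 16942) - 1*12779 = -16038*((-12186 - 10396) + 16942) - 12779 = -16038*(-22582 + 16942) - 12779 = -16038*(-5640) - 12779 = 90454320 - 12779 = 90441541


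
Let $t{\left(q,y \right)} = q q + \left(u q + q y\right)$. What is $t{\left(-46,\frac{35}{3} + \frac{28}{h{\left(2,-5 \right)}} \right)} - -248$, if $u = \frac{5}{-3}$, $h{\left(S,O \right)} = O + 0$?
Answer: $\frac{10808}{5} \approx 2161.6$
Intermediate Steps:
$h{\left(S,O \right)} = O$
$u = - \frac{5}{3}$ ($u = 5 \left(- \frac{1}{3}\right) = - \frac{5}{3} \approx -1.6667$)
$t{\left(q,y \right)} = q^{2} - \frac{5 q}{3} + q y$ ($t{\left(q,y \right)} = q q + \left(- \frac{5 q}{3} + q y\right) = q^{2} + \left(- \frac{5 q}{3} + q y\right) = q^{2} - \frac{5 q}{3} + q y$)
$t{\left(-46,\frac{35}{3} + \frac{28}{h{\left(2,-5 \right)}} \right)} - -248 = \frac{1}{3} \left(-46\right) \left(-5 + 3 \left(-46\right) + 3 \left(\frac{35}{3} + \frac{28}{-5}\right)\right) - -248 = \frac{1}{3} \left(-46\right) \left(-5 - 138 + 3 \left(35 \cdot \frac{1}{3} + 28 \left(- \frac{1}{5}\right)\right)\right) + 248 = \frac{1}{3} \left(-46\right) \left(-5 - 138 + 3 \left(\frac{35}{3} - \frac{28}{5}\right)\right) + 248 = \frac{1}{3} \left(-46\right) \left(-5 - 138 + 3 \cdot \frac{91}{15}\right) + 248 = \frac{1}{3} \left(-46\right) \left(-5 - 138 + \frac{91}{5}\right) + 248 = \frac{1}{3} \left(-46\right) \left(- \frac{624}{5}\right) + 248 = \frac{9568}{5} + 248 = \frac{10808}{5}$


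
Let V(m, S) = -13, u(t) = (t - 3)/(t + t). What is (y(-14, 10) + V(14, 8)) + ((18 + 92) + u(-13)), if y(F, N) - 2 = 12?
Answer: 1451/13 ≈ 111.62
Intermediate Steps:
u(t) = (-3 + t)/(2*t) (u(t) = (-3 + t)/((2*t)) = (-3 + t)*(1/(2*t)) = (-3 + t)/(2*t))
y(F, N) = 14 (y(F, N) = 2 + 12 = 14)
(y(-14, 10) + V(14, 8)) + ((18 + 92) + u(-13)) = (14 - 13) + ((18 + 92) + (½)*(-3 - 13)/(-13)) = 1 + (110 + (½)*(-1/13)*(-16)) = 1 + (110 + 8/13) = 1 + 1438/13 = 1451/13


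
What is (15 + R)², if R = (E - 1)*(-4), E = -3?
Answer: 961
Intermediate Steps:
R = 16 (R = (-3 - 1)*(-4) = -4*(-4) = 16)
(15 + R)² = (15 + 16)² = 31² = 961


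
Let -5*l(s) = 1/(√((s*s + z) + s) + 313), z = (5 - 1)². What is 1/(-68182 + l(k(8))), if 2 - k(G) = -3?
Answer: -166914651215/11380574855845961 - 5*√46/11380574855845961 ≈ -1.4667e-5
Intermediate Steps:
z = 16 (z = 4² = 16)
k(G) = 5 (k(G) = 2 - 1*(-3) = 2 + 3 = 5)
l(s) = -1/(5*(313 + √(16 + s + s²))) (l(s) = -1/(5*(√((s*s + 16) + s) + 313)) = -1/(5*(√((s² + 16) + s) + 313)) = -1/(5*(√((16 + s²) + s) + 313)) = -1/(5*(√(16 + s + s²) + 313)) = -1/(5*(313 + √(16 + s + s²))))
1/(-68182 + l(k(8))) = 1/(-68182 - 1/(1565 + 5*√(16 + 5 + 5²))) = 1/(-68182 - 1/(1565 + 5*√(16 + 5 + 25))) = 1/(-68182 - 1/(1565 + 5*√46))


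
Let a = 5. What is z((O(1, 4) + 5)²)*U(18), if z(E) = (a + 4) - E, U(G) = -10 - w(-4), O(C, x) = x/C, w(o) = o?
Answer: 432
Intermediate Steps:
U(G) = -6 (U(G) = -10 - 1*(-4) = -10 + 4 = -6)
z(E) = 9 - E (z(E) = (5 + 4) - E = 9 - E)
z((O(1, 4) + 5)²)*U(18) = (9 - (4/1 + 5)²)*(-6) = (9 - (4*1 + 5)²)*(-6) = (9 - (4 + 5)²)*(-6) = (9 - 1*9²)*(-6) = (9 - 1*81)*(-6) = (9 - 81)*(-6) = -72*(-6) = 432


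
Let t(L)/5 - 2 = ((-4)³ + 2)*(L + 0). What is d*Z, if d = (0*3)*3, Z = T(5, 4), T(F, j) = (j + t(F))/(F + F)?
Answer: 0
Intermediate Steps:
t(L) = 10 - 310*L (t(L) = 10 + 5*(((-4)³ + 2)*(L + 0)) = 10 + 5*((-64 + 2)*L) = 10 + 5*(-62*L) = 10 - 310*L)
T(F, j) = (10 + j - 310*F)/(2*F) (T(F, j) = (j + (10 - 310*F))/(F + F) = (10 + j - 310*F)/((2*F)) = (10 + j - 310*F)*(1/(2*F)) = (10 + j - 310*F)/(2*F))
Z = -768/5 (Z = (½)*(10 + 4 - 310*5)/5 = (½)*(⅕)*(10 + 4 - 1550) = (½)*(⅕)*(-1536) = -768/5 ≈ -153.60)
d = 0 (d = 0*3 = 0)
d*Z = 0*(-768/5) = 0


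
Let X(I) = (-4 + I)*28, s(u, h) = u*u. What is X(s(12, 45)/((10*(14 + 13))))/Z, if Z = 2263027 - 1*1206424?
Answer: -1456/15849045 ≈ -9.1867e-5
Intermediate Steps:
s(u, h) = u²
X(I) = -112 + 28*I
Z = 1056603 (Z = 2263027 - 1206424 = 1056603)
X(s(12, 45)/((10*(14 + 13))))/Z = (-112 + 28*(12²/((10*(14 + 13)))))/1056603 = (-112 + 28*(144/((10*27))))*(1/1056603) = (-112 + 28*(144/270))*(1/1056603) = (-112 + 28*(144*(1/270)))*(1/1056603) = (-112 + 28*(8/15))*(1/1056603) = (-112 + 224/15)*(1/1056603) = -1456/15*1/1056603 = -1456/15849045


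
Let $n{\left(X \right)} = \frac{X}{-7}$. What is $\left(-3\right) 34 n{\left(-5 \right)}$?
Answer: $- \frac{510}{7} \approx -72.857$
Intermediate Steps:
$n{\left(X \right)} = - \frac{X}{7}$ ($n{\left(X \right)} = X \left(- \frac{1}{7}\right) = - \frac{X}{7}$)
$\left(-3\right) 34 n{\left(-5 \right)} = \left(-3\right) 34 \left(\left(- \frac{1}{7}\right) \left(-5\right)\right) = \left(-102\right) \frac{5}{7} = - \frac{510}{7}$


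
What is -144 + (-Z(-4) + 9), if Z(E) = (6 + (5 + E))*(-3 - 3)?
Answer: -93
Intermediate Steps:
Z(E) = -66 - 6*E (Z(E) = (11 + E)*(-6) = -66 - 6*E)
-144 + (-Z(-4) + 9) = -144 + (-(-66 - 6*(-4)) + 9) = -144 + (-(-66 + 24) + 9) = -144 + (-1*(-42) + 9) = -144 + (42 + 9) = -144 + 51 = -93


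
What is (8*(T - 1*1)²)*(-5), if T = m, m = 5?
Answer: -640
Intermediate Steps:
T = 5
(8*(T - 1*1)²)*(-5) = (8*(5 - 1*1)²)*(-5) = (8*(5 - 1)²)*(-5) = (8*4²)*(-5) = (8*16)*(-5) = 128*(-5) = -640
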